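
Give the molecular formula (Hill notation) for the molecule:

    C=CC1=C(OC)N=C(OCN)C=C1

C9H12N2O2

Heavy atoms from the SMILES: 9 C, 2 N, 2 O.
Implicit hydrogens by atom environment:
  3 × C (aromatic): no H
  2 × C: 2 H each → 4
  2 × C (aromatic): 1 H each → 2
  2 × O: no H
  1 × C: 3 H
  1 × C: 1 H
  1 × N: 2 H
  1 × N (aromatic): no H
  Total hydrogens = 12.
Molecular formula: C9H12N2O2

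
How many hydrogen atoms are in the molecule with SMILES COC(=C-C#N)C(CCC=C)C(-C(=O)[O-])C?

16

Hydrogens are implicit in SMILES; fill each atom to its normal valence:
  4 × C: 1 H each → 4
  3 × C: 2 H each → 6
  3 × C: no H
  2 × C: 3 H each → 6
  2 × O: no H
  1 × N: no H
  1 × O (charge -1): no H
  Total hydrogens = 16.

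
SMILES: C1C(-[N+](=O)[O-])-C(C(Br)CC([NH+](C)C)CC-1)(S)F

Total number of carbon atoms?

The symbol for carbon appears 10 times in the SMILES.

10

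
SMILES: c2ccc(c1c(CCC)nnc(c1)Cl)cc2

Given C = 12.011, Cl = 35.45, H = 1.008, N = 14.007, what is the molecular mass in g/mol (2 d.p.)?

232.71

Molecular formula: C13H13ClN2.
M = 13×12.011 + 1×35.45 + 13×1.008 + 2×14.007 = 232.71 g/mol.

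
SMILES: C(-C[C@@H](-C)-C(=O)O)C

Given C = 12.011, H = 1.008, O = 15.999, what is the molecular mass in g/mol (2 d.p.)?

116.16

Molecular formula: C6H12O2.
M = 6×12.011 + 12×1.008 + 2×15.999 = 116.16 g/mol.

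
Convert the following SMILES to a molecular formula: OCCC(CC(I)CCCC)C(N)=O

C10H20INO2

Heavy atoms from the SMILES: 10 C, 1 I, 1 N, 2 O.
Implicit hydrogens by atom environment:
  6 × C: 2 H each → 12
  2 × C: 1 H each → 2
  1 × C: 3 H
  1 × C: no H
  1 × I: no H
  1 × N: 2 H
  1 × O: 1 H
  1 × O: no H
  Total hydrogens = 20.
Molecular formula: C10H20INO2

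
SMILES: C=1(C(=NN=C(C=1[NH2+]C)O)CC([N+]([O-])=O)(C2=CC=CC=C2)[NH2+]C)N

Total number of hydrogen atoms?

Hydrogens are implicit in SMILES; fill each atom to its normal valence:
  5 × C (aromatic): 1 H each → 5
  5 × C (aromatic): no H
  2 × C: 3 H each → 6
  2 × N (charge +1): 2 H each → 4
  2 × N (aromatic): no H
  1 × C: 2 H
  1 × C: no H
  1 × N: 2 H
  1 × N (charge +1): no H
  1 × O: 1 H
  1 × O: no H
  1 × O (charge -1): no H
  Total hydrogens = 20.

20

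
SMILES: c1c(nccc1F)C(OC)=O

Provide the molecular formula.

C7H6FNO2

Heavy atoms from the SMILES: 7 C, 1 F, 1 N, 2 O.
Implicit hydrogens by atom environment:
  3 × C (aromatic): 1 H each → 3
  2 × C (aromatic): no H
  2 × O: no H
  1 × C: 3 H
  1 × C: no H
  1 × F: no H
  1 × N (aromatic): no H
  Total hydrogens = 6.
Molecular formula: C7H6FNO2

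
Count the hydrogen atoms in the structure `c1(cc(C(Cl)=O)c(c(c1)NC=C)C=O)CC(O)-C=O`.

Hydrogens are implicit in SMILES; fill each atom to its normal valence:
  4 × C: 1 H each → 4
  4 × C (aromatic): no H
  3 × O: no H
  2 × C: 2 H each → 4
  2 × C (aromatic): 1 H each → 2
  1 × C: no H
  1 × Cl: no H
  1 × N: 1 H
  1 × O: 1 H
  Total hydrogens = 12.

12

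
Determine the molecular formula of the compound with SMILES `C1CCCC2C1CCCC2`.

C10H18

Heavy atoms from the SMILES: 10 C.
Implicit hydrogens by atom environment:
  8 × C: 2 H each → 16
  2 × C: 1 H each → 2
  Total hydrogens = 18.
Molecular formula: C10H18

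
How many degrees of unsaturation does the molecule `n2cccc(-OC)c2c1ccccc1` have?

8

Molecular formula from the SMILES: C12H11NO.
DoU = (2C + 2 + N − H − X)/2 = (2·12 + 2 + 1 − 11 − 0)/2 = 16/2 = 8.
(Structurally: 2 ring(s) + 6 π bond(s) = 8.)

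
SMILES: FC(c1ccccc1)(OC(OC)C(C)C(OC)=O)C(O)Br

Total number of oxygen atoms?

The symbol for oxygen appears 5 times in the SMILES.

5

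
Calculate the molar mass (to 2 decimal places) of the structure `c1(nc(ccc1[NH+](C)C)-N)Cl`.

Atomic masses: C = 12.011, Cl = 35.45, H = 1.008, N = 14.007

172.64

Molecular formula: C7H11ClN3+.
M = 7×12.011 + 1×35.45 + 11×1.008 + 3×14.007 = 172.64 g/mol.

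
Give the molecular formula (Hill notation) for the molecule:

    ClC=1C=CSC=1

Heavy atoms from the SMILES: 4 C, 1 Cl, 1 S.
Implicit hydrogens by atom environment:
  3 × C (aromatic): 1 H each → 3
  1 × C (aromatic): no H
  1 × Cl: no H
  1 × S (aromatic): no H
  Total hydrogens = 3.
Molecular formula: C4H3ClS

C4H3ClS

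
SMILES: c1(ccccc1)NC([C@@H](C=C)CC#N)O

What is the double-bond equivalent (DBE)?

Molecular formula from the SMILES: C12H14N2O.
DoU = (2C + 2 + N − H − X)/2 = (2·12 + 2 + 2 − 14 − 0)/2 = 14/2 = 7.
(Structurally: 1 ring(s) + 6 π bond(s) = 7.)

7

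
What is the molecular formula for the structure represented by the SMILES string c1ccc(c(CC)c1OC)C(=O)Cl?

Heavy atoms from the SMILES: 10 C, 1 Cl, 2 O.
Implicit hydrogens by atom environment:
  3 × C (aromatic): 1 H each → 3
  3 × C (aromatic): no H
  2 × C: 3 H each → 6
  2 × O: no H
  1 × C: 2 H
  1 × C: no H
  1 × Cl: no H
  Total hydrogens = 11.
Molecular formula: C10H11ClO2

C10H11ClO2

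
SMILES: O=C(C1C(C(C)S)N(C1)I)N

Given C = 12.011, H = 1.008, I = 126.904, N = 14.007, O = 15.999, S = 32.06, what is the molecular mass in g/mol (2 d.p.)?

Molecular formula: C6H11IN2OS.
M = 6×12.011 + 11×1.008 + 1×126.904 + 2×14.007 + 1×15.999 + 1×32.06 = 286.13 g/mol.

286.13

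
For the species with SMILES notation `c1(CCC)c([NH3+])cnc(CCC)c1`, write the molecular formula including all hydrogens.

C11H19N2+

Heavy atoms from the SMILES: 11 C, 2 N.
Implicit hydrogens by atom environment:
  4 × C: 2 H each → 8
  3 × C (aromatic): no H
  2 × C: 3 H each → 6
  2 × C (aromatic): 1 H each → 2
  1 × N (charge +1): 3 H
  1 × N (aromatic): no H
  Total hydrogens = 19.
Net charge +1.
Molecular formula: C11H19N2+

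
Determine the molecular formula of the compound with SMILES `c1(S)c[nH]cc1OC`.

Heavy atoms from the SMILES: 5 C, 1 N, 1 O, 1 S.
Implicit hydrogens by atom environment:
  2 × C (aromatic): 1 H each → 2
  2 × C (aromatic): no H
  1 × C: 3 H
  1 × N (aromatic): 1 H
  1 × O: no H
  1 × S: 1 H
  Total hydrogens = 7.
Molecular formula: C5H7NOS

C5H7NOS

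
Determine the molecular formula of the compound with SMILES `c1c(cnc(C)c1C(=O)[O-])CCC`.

C10H12NO2-

Heavy atoms from the SMILES: 10 C, 1 N, 2 O.
Implicit hydrogens by atom environment:
  3 × C (aromatic): no H
  2 × C: 3 H each → 6
  2 × C: 2 H each → 4
  2 × C (aromatic): 1 H each → 2
  1 × C: no H
  1 × N (aromatic): no H
  1 × O: no H
  1 × O (charge -1): no H
  Total hydrogens = 12.
Net charge -1.
Molecular formula: C10H12NO2-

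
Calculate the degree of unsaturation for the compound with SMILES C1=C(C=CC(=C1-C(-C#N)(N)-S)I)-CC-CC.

6

Molecular formula from the SMILES: C12H15IN2S.
DoU = (2C + 2 + N − H − X)/2 = (2·12 + 2 + 2 − 15 − 1)/2 = 12/2 = 6.
(Structurally: 1 ring(s) + 5 π bond(s) = 6.)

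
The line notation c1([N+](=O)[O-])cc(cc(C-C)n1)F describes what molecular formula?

C7H7FN2O2

Heavy atoms from the SMILES: 7 C, 1 F, 2 N, 2 O.
Implicit hydrogens by atom environment:
  3 × C (aromatic): no H
  2 × C (aromatic): 1 H each → 2
  1 × C: 3 H
  1 × C: 2 H
  1 × F: no H
  1 × N (aromatic): no H
  1 × N (charge +1): no H
  1 × O: no H
  1 × O (charge -1): no H
  Total hydrogens = 7.
Molecular formula: C7H7FN2O2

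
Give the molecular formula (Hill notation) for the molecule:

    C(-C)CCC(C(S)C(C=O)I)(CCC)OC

C12H23IO2S

Heavy atoms from the SMILES: 12 C, 1 I, 2 O, 1 S.
Implicit hydrogens by atom environment:
  5 × C: 2 H each → 10
  3 × C: 3 H each → 9
  3 × C: 1 H each → 3
  2 × O: no H
  1 × C: no H
  1 × I: no H
  1 × S: 1 H
  Total hydrogens = 23.
Molecular formula: C12H23IO2S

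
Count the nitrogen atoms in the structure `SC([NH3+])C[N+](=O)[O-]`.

The symbol for nitrogen appears 2 times in the SMILES.

2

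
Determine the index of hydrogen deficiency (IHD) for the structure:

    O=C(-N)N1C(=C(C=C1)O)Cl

4

Molecular formula from the SMILES: C5H5ClN2O2.
DoU = (2C + 2 + N − H − X)/2 = (2·5 + 2 + 2 − 5 − 1)/2 = 8/2 = 4.
(Structurally: 1 ring(s) + 3 π bond(s) = 4.)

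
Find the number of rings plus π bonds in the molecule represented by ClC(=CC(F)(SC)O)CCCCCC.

1

Molecular formula from the SMILES: C10H18ClFOS.
DoU = (2C + 2 + N − H − X)/2 = (2·10 + 2 + 0 − 18 − 2)/2 = 2/2 = 1.
(Structurally: 0 ring(s) + 1 π bond(s) = 1.)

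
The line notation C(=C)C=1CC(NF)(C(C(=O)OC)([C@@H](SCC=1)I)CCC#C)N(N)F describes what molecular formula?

C15H20F2IN3O2S

Heavy atoms from the SMILES: 15 C, 2 F, 1 I, 3 N, 2 O, 1 S.
Implicit hydrogens by atom environment:
  5 × C: 2 H each → 10
  5 × C: no H
  4 × C: 1 H each → 4
  2 × F: no H
  2 × O: no H
  1 × C: 3 H
  1 × I: no H
  1 × N: 2 H
  1 × N: 1 H
  1 × N: no H
  1 × S: no H
  Total hydrogens = 20.
Molecular formula: C15H20F2IN3O2S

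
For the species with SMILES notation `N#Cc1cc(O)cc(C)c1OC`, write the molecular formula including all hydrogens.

Heavy atoms from the SMILES: 9 C, 1 N, 2 O.
Implicit hydrogens by atom environment:
  4 × C (aromatic): no H
  2 × C: 3 H each → 6
  2 × C (aromatic): 1 H each → 2
  1 × C: no H
  1 × N: no H
  1 × O: 1 H
  1 × O: no H
  Total hydrogens = 9.
Molecular formula: C9H9NO2

C9H9NO2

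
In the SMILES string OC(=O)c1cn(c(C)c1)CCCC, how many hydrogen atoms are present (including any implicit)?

Hydrogens are implicit in SMILES; fill each atom to its normal valence:
  3 × C: 2 H each → 6
  2 × C: 3 H each → 6
  2 × C (aromatic): 1 H each → 2
  2 × C (aromatic): no H
  1 × C: no H
  1 × N (aromatic): no H
  1 × O: 1 H
  1 × O: no H
  Total hydrogens = 15.

15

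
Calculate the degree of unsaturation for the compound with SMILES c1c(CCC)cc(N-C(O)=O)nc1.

5

Molecular formula from the SMILES: C9H12N2O2.
DoU = (2C + 2 + N − H − X)/2 = (2·9 + 2 + 2 − 12 − 0)/2 = 10/2 = 5.
(Structurally: 1 ring(s) + 4 π bond(s) = 5.)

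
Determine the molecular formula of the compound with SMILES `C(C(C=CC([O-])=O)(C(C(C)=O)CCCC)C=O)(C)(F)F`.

C14H19F2O4-

Heavy atoms from the SMILES: 14 C, 2 F, 4 O.
Implicit hydrogens by atom environment:
  4 × C: 1 H each → 4
  4 × C: no H
  3 × C: 3 H each → 9
  3 × C: 2 H each → 6
  3 × O: no H
  2 × F: no H
  1 × O (charge -1): no H
  Total hydrogens = 19.
Net charge -1.
Molecular formula: C14H19F2O4-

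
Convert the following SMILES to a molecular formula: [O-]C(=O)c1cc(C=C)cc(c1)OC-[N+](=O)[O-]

Heavy atoms from the SMILES: 10 C, 1 N, 5 O.
Implicit hydrogens by atom environment:
  3 × C (aromatic): 1 H each → 3
  3 × C (aromatic): no H
  3 × O: no H
  2 × C: 2 H each → 4
  2 × O (charge -1): no H
  1 × C: 1 H
  1 × C: no H
  1 × N (charge +1): no H
  Total hydrogens = 8.
Net charge -1.
Molecular formula: C10H8NO5-

C10H8NO5-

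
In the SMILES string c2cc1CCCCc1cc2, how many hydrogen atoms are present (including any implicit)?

Hydrogens are implicit in SMILES; fill each atom to its normal valence:
  4 × C: 2 H each → 8
  4 × C (aromatic): 1 H each → 4
  2 × C (aromatic): no H
  Total hydrogens = 12.

12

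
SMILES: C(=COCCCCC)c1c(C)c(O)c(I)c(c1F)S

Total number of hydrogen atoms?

Hydrogens are implicit in SMILES; fill each atom to its normal valence:
  6 × C (aromatic): no H
  4 × C: 2 H each → 8
  2 × C: 3 H each → 6
  2 × C: 1 H each → 2
  1 × F: no H
  1 × I: no H
  1 × O: 1 H
  1 × O: no H
  1 × S: 1 H
  Total hydrogens = 18.

18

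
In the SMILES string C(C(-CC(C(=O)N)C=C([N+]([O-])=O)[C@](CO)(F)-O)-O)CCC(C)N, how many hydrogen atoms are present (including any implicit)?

24

Hydrogens are implicit in SMILES; fill each atom to its normal valence:
  5 × C: 2 H each → 10
  4 × C: 1 H each → 4
  3 × C: no H
  3 × O: 1 H each → 3
  2 × N: 2 H each → 4
  2 × O: no H
  1 × C: 3 H
  1 × F: no H
  1 × N (charge +1): no H
  1 × O (charge -1): no H
  Total hydrogens = 24.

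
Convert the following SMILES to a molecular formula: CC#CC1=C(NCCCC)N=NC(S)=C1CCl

C12H16ClN3S

Heavy atoms from the SMILES: 12 C, 1 Cl, 3 N, 1 S.
Implicit hydrogens by atom environment:
  4 × C: 2 H each → 8
  4 × C (aromatic): no H
  2 × C: 3 H each → 6
  2 × C: no H
  2 × N (aromatic): no H
  1 × Cl: no H
  1 × N: 1 H
  1 × S: 1 H
  Total hydrogens = 16.
Molecular formula: C12H16ClN3S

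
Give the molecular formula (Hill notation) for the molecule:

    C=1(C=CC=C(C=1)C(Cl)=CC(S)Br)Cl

C9H7BrCl2S

Heavy atoms from the SMILES: 1 Br, 9 C, 2 Cl, 1 S.
Implicit hydrogens by atom environment:
  4 × C (aromatic): 1 H each → 4
  2 × C: 1 H each → 2
  2 × C (aromatic): no H
  2 × Cl: no H
  1 × Br: no H
  1 × C: no H
  1 × S: 1 H
  Total hydrogens = 7.
Molecular formula: C9H7BrCl2S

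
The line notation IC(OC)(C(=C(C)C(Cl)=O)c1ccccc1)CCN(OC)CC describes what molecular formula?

Heavy atoms from the SMILES: 17 C, 1 Cl, 1 I, 1 N, 3 O.
Implicit hydrogens by atom environment:
  5 × C (aromatic): 1 H each → 5
  4 × C: 3 H each → 12
  4 × C: no H
  3 × C: 2 H each → 6
  3 × O: no H
  1 × C (aromatic): no H
  1 × Cl: no H
  1 × I: no H
  1 × N: no H
  Total hydrogens = 23.
Molecular formula: C17H23ClINO3

C17H23ClINO3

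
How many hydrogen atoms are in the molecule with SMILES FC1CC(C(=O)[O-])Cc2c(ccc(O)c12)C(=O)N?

Hydrogens are implicit in SMILES; fill each atom to its normal valence:
  4 × C (aromatic): no H
  2 × C: 2 H each → 4
  2 × C (aromatic): 1 H each → 2
  2 × C: 1 H each → 2
  2 × C: no H
  2 × O: no H
  1 × F: no H
  1 × N: 2 H
  1 × O: 1 H
  1 × O (charge -1): no H
  Total hydrogens = 11.

11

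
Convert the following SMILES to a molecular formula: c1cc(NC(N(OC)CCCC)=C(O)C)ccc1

C14H22N2O2

Heavy atoms from the SMILES: 14 C, 2 N, 2 O.
Implicit hydrogens by atom environment:
  5 × C (aromatic): 1 H each → 5
  3 × C: 3 H each → 9
  3 × C: 2 H each → 6
  2 × C: no H
  1 × C (aromatic): no H
  1 × N: 1 H
  1 × N: no H
  1 × O: 1 H
  1 × O: no H
  Total hydrogens = 22.
Molecular formula: C14H22N2O2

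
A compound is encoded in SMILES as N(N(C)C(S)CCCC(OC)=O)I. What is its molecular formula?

Heavy atoms from the SMILES: 7 C, 1 I, 2 N, 2 O, 1 S.
Implicit hydrogens by atom environment:
  3 × C: 2 H each → 6
  2 × C: 3 H each → 6
  2 × O: no H
  1 × C: 1 H
  1 × C: no H
  1 × I: no H
  1 × N: 1 H
  1 × N: no H
  1 × S: 1 H
  Total hydrogens = 15.
Molecular formula: C7H15IN2O2S

C7H15IN2O2S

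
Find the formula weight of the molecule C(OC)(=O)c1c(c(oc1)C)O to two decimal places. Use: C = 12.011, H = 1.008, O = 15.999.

156.14

Molecular formula: C7H8O4.
M = 7×12.011 + 8×1.008 + 4×15.999 = 156.14 g/mol.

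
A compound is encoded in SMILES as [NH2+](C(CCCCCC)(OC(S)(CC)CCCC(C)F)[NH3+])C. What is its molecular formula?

[C16H37FN2OS]2+

Heavy atoms from the SMILES: 16 C, 1 F, 2 N, 1 O, 1 S.
Implicit hydrogens by atom environment:
  9 × C: 2 H each → 18
  4 × C: 3 H each → 12
  2 × C: no H
  1 × C: 1 H
  1 × F: no H
  1 × N (charge +1): 3 H
  1 × N (charge +1): 2 H
  1 × O: no H
  1 × S: 1 H
  Total hydrogens = 37.
Net charge +2.
Molecular formula: [C16H37FN2OS]2+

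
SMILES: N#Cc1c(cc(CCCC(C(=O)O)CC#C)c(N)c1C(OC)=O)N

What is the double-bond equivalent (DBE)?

10

Molecular formula from the SMILES: C17H19N3O4.
DoU = (2C + 2 + N − H − X)/2 = (2·17 + 2 + 3 − 19 − 0)/2 = 20/2 = 10.
(Structurally: 1 ring(s) + 9 π bond(s) = 10.)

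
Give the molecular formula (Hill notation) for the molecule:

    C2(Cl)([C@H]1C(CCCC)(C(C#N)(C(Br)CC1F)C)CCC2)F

Heavy atoms from the SMILES: 1 Br, 16 C, 1 Cl, 2 F, 1 N.
Implicit hydrogens by atom environment:
  7 × C: 2 H each → 14
  4 × C: no H
  3 × C: 1 H each → 3
  2 × C: 3 H each → 6
  2 × F: no H
  1 × Br: no H
  1 × Cl: no H
  1 × N: no H
  Total hydrogens = 23.
Molecular formula: C16H23BrClF2N

C16H23BrClF2N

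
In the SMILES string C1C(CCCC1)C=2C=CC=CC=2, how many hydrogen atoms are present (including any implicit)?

Hydrogens are implicit in SMILES; fill each atom to its normal valence:
  5 × C: 2 H each → 10
  5 × C (aromatic): 1 H each → 5
  1 × C: 1 H
  1 × C (aromatic): no H
  Total hydrogens = 16.

16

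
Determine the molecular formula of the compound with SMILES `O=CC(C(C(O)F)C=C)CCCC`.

Heavy atoms from the SMILES: 10 C, 1 F, 2 O.
Implicit hydrogens by atom environment:
  5 × C: 1 H each → 5
  4 × C: 2 H each → 8
  1 × C: 3 H
  1 × F: no H
  1 × O: 1 H
  1 × O: no H
  Total hydrogens = 17.
Molecular formula: C10H17FO2

C10H17FO2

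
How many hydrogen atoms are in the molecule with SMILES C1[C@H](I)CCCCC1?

Hydrogens are implicit in SMILES; fill each atom to its normal valence:
  6 × C: 2 H each → 12
  1 × C: 1 H
  1 × I: no H
  Total hydrogens = 13.

13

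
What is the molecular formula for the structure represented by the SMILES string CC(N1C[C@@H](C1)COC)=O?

Heavy atoms from the SMILES: 7 C, 1 N, 2 O.
Implicit hydrogens by atom environment:
  3 × C: 2 H each → 6
  2 × C: 3 H each → 6
  2 × O: no H
  1 × C: 1 H
  1 × C: no H
  1 × N: no H
  Total hydrogens = 13.
Molecular formula: C7H13NO2

C7H13NO2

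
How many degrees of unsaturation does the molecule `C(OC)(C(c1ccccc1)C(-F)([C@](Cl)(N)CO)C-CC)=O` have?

Molecular formula from the SMILES: C15H21ClFNO3.
DoU = (2C + 2 + N − H − X)/2 = (2·15 + 2 + 1 − 21 − 2)/2 = 10/2 = 5.
(Structurally: 1 ring(s) + 4 π bond(s) = 5.)

5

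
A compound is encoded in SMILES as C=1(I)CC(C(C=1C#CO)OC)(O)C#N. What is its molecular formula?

Heavy atoms from the SMILES: 9 C, 1 I, 1 N, 3 O.
Implicit hydrogens by atom environment:
  6 × C: no H
  2 × O: 1 H each → 2
  1 × C: 3 H
  1 × C: 2 H
  1 × C: 1 H
  1 × I: no H
  1 × N: no H
  1 × O: no H
  Total hydrogens = 8.
Molecular formula: C9H8INO3

C9H8INO3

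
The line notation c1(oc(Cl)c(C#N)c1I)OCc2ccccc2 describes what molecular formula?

Heavy atoms from the SMILES: 12 C, 1 Cl, 1 I, 1 N, 2 O.
Implicit hydrogens by atom environment:
  5 × C (aromatic): 1 H each → 5
  5 × C (aromatic): no H
  1 × C: 2 H
  1 × C: no H
  1 × Cl: no H
  1 × I: no H
  1 × N: no H
  1 × O (aromatic): no H
  1 × O: no H
  Total hydrogens = 7.
Molecular formula: C12H7ClINO2

C12H7ClINO2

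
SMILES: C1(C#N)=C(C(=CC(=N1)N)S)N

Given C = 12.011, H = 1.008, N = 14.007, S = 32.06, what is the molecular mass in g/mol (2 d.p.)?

Molecular formula: C6H6N4S.
M = 6×12.011 + 6×1.008 + 4×14.007 + 1×32.06 = 166.20 g/mol.

166.20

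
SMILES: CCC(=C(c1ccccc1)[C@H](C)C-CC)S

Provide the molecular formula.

Heavy atoms from the SMILES: 15 C, 1 S.
Implicit hydrogens by atom environment:
  5 × C (aromatic): 1 H each → 5
  3 × C: 3 H each → 9
  3 × C: 2 H each → 6
  2 × C: no H
  1 × C: 1 H
  1 × C (aromatic): no H
  1 × S: 1 H
  Total hydrogens = 22.
Molecular formula: C15H22S

C15H22S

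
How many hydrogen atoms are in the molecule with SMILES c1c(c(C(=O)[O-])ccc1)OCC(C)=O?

Hydrogens are implicit in SMILES; fill each atom to its normal valence:
  4 × C (aromatic): 1 H each → 4
  3 × O: no H
  2 × C (aromatic): no H
  2 × C: no H
  1 × C: 3 H
  1 × C: 2 H
  1 × O (charge -1): no H
  Total hydrogens = 9.

9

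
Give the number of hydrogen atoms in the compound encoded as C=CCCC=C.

Hydrogens are implicit in SMILES; fill each atom to its normal valence:
  4 × C: 2 H each → 8
  2 × C: 1 H each → 2
  Total hydrogens = 10.

10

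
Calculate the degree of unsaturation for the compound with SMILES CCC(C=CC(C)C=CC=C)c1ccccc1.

7

Molecular formula from the SMILES: C17H22.
DoU = (2C + 2 + N − H − X)/2 = (2·17 + 2 + 0 − 22 − 0)/2 = 14/2 = 7.
(Structurally: 1 ring(s) + 6 π bond(s) = 7.)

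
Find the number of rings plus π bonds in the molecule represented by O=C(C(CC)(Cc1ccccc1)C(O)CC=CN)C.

Molecular formula from the SMILES: C16H23NO2.
DoU = (2C + 2 + N − H − X)/2 = (2·16 + 2 + 1 − 23 − 0)/2 = 12/2 = 6.
(Structurally: 1 ring(s) + 5 π bond(s) = 6.)

6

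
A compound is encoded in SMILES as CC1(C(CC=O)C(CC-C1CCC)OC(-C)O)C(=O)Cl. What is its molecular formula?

C15H25ClO4

Heavy atoms from the SMILES: 15 C, 1 Cl, 4 O.
Implicit hydrogens by atom environment:
  5 × C: 2 H each → 10
  5 × C: 1 H each → 5
  3 × C: 3 H each → 9
  3 × O: no H
  2 × C: no H
  1 × Cl: no H
  1 × O: 1 H
  Total hydrogens = 25.
Molecular formula: C15H25ClO4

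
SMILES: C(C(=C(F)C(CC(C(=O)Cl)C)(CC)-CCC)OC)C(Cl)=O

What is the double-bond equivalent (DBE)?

3

Molecular formula from the SMILES: C15H23Cl2FO3.
DoU = (2C + 2 + N − H − X)/2 = (2·15 + 2 + 0 − 23 − 3)/2 = 6/2 = 3.
(Structurally: 0 ring(s) + 3 π bond(s) = 3.)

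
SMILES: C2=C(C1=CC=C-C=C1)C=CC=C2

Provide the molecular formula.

C12H10

Heavy atoms from the SMILES: 12 C.
Implicit hydrogens by atom environment:
  10 × C (aromatic): 1 H each → 10
  2 × C (aromatic): no H
  Total hydrogens = 10.
Molecular formula: C12H10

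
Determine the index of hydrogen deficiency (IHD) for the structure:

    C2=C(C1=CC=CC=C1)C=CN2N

Molecular formula from the SMILES: C10H10N2.
DoU = (2C + 2 + N − H − X)/2 = (2·10 + 2 + 2 − 10 − 0)/2 = 14/2 = 7.
(Structurally: 2 ring(s) + 5 π bond(s) = 7.)

7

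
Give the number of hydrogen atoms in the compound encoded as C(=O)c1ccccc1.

Hydrogens are implicit in SMILES; fill each atom to its normal valence:
  5 × C (aromatic): 1 H each → 5
  1 × C: 1 H
  1 × C (aromatic): no H
  1 × O: no H
  Total hydrogens = 6.

6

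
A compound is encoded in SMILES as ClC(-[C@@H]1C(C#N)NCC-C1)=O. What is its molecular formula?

Heavy atoms from the SMILES: 7 C, 1 Cl, 2 N, 1 O.
Implicit hydrogens by atom environment:
  3 × C: 2 H each → 6
  2 × C: 1 H each → 2
  2 × C: no H
  1 × Cl: no H
  1 × N: 1 H
  1 × N: no H
  1 × O: no H
  Total hydrogens = 9.
Molecular formula: C7H9ClN2O

C7H9ClN2O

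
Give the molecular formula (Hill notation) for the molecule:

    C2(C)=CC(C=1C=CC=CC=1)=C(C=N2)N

Heavy atoms from the SMILES: 12 C, 2 N.
Implicit hydrogens by atom environment:
  7 × C (aromatic): 1 H each → 7
  4 × C (aromatic): no H
  1 × C: 3 H
  1 × N: 2 H
  1 × N (aromatic): no H
  Total hydrogens = 12.
Molecular formula: C12H12N2

C12H12N2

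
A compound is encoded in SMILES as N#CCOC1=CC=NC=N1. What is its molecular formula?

C6H5N3O

Heavy atoms from the SMILES: 6 C, 3 N, 1 O.
Implicit hydrogens by atom environment:
  3 × C (aromatic): 1 H each → 3
  2 × N (aromatic): no H
  1 × C: 2 H
  1 × C (aromatic): no H
  1 × C: no H
  1 × N: no H
  1 × O: no H
  Total hydrogens = 5.
Molecular formula: C6H5N3O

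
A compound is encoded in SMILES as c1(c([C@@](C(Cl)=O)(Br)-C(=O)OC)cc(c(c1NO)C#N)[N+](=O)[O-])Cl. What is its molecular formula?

Heavy atoms from the SMILES: 1 Br, 11 C, 2 Cl, 3 N, 6 O.
Implicit hydrogens by atom environment:
  5 × C (aromatic): no H
  4 × C: no H
  4 × O: no H
  2 × Cl: no H
  1 × Br: no H
  1 × C: 3 H
  1 × C (aromatic): 1 H
  1 × N: 1 H
  1 × N: no H
  1 × N (charge +1): no H
  1 × O: 1 H
  1 × O (charge -1): no H
  Total hydrogens = 6.
Molecular formula: C11H6BrCl2N3O6

C11H6BrCl2N3O6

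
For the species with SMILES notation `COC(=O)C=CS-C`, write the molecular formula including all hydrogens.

Heavy atoms from the SMILES: 5 C, 2 O, 1 S.
Implicit hydrogens by atom environment:
  2 × C: 3 H each → 6
  2 × C: 1 H each → 2
  2 × O: no H
  1 × C: no H
  1 × S: no H
  Total hydrogens = 8.
Molecular formula: C5H8O2S

C5H8O2S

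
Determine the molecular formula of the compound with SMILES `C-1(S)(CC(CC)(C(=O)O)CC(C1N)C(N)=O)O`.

Heavy atoms from the SMILES: 10 C, 2 N, 4 O, 1 S.
Implicit hydrogens by atom environment:
  4 × C: no H
  3 × C: 2 H each → 6
  2 × C: 1 H each → 2
  2 × N: 2 H each → 4
  2 × O: 1 H each → 2
  2 × O: no H
  1 × C: 3 H
  1 × S: 1 H
  Total hydrogens = 18.
Molecular formula: C10H18N2O4S

C10H18N2O4S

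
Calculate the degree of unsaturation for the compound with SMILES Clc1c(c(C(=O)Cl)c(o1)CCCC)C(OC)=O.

5

Molecular formula from the SMILES: C11H12Cl2O4.
DoU = (2C + 2 + N − H − X)/2 = (2·11 + 2 + 0 − 12 − 2)/2 = 10/2 = 5.
(Structurally: 1 ring(s) + 4 π bond(s) = 5.)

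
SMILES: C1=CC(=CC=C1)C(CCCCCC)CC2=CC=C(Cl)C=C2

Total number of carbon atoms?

20

The symbol for carbon appears 20 times in the SMILES. (Cl is a single chlorine, not C + l.)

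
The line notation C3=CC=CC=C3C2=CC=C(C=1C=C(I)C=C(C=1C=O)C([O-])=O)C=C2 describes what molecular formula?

C20H12IO3-

Heavy atoms from the SMILES: 20 C, 1 I, 3 O.
Implicit hydrogens by atom environment:
  11 × C (aromatic): 1 H each → 11
  7 × C (aromatic): no H
  2 × O: no H
  1 × C: 1 H
  1 × C: no H
  1 × I: no H
  1 × O (charge -1): no H
  Total hydrogens = 12.
Net charge -1.
Molecular formula: C20H12IO3-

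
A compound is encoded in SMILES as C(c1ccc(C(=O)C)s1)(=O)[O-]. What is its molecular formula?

C7H5O3S-

Heavy atoms from the SMILES: 7 C, 3 O, 1 S.
Implicit hydrogens by atom environment:
  2 × C (aromatic): 1 H each → 2
  2 × C (aromatic): no H
  2 × C: no H
  2 × O: no H
  1 × C: 3 H
  1 × O (charge -1): no H
  1 × S (aromatic): no H
  Total hydrogens = 5.
Net charge -1.
Molecular formula: C7H5O3S-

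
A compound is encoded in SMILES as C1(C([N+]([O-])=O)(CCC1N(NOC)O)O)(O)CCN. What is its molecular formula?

Heavy atoms from the SMILES: 8 C, 4 N, 6 O.
Implicit hydrogens by atom environment:
  4 × C: 2 H each → 8
  3 × O: 1 H each → 3
  2 × C: no H
  2 × O: no H
  1 × C: 3 H
  1 × C: 1 H
  1 × N: 2 H
  1 × N: 1 H
  1 × N: no H
  1 × N (charge +1): no H
  1 × O (charge -1): no H
  Total hydrogens = 18.
Molecular formula: C8H18N4O6

C8H18N4O6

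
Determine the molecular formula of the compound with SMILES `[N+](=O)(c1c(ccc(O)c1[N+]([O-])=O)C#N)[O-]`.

C7H3N3O5

Heavy atoms from the SMILES: 7 C, 3 N, 5 O.
Implicit hydrogens by atom environment:
  4 × C (aromatic): no H
  2 × C (aromatic): 1 H each → 2
  2 × N (charge +1): no H
  2 × O: no H
  2 × O (charge -1): no H
  1 × C: no H
  1 × N: no H
  1 × O: 1 H
  Total hydrogens = 3.
Molecular formula: C7H3N3O5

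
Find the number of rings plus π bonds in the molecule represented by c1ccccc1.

Molecular formula from the SMILES: C6H6.
DoU = (2C + 2 + N − H − X)/2 = (2·6 + 2 + 0 − 6 − 0)/2 = 8/2 = 4.
(Structurally: 1 ring(s) + 3 π bond(s) = 4.)

4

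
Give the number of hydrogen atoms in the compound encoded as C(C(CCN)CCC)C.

19

Hydrogens are implicit in SMILES; fill each atom to its normal valence:
  5 × C: 2 H each → 10
  2 × C: 3 H each → 6
  1 × C: 1 H
  1 × N: 2 H
  Total hydrogens = 19.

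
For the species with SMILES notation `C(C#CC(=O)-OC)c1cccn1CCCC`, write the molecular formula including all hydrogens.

C13H17NO2

Heavy atoms from the SMILES: 13 C, 1 N, 2 O.
Implicit hydrogens by atom environment:
  4 × C: 2 H each → 8
  3 × C (aromatic): 1 H each → 3
  3 × C: no H
  2 × C: 3 H each → 6
  2 × O: no H
  1 × C (aromatic): no H
  1 × N (aromatic): no H
  Total hydrogens = 17.
Molecular formula: C13H17NO2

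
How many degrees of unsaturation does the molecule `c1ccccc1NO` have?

Molecular formula from the SMILES: C6H7NO.
DoU = (2C + 2 + N − H − X)/2 = (2·6 + 2 + 1 − 7 − 0)/2 = 8/2 = 4.
(Structurally: 1 ring(s) + 3 π bond(s) = 4.)

4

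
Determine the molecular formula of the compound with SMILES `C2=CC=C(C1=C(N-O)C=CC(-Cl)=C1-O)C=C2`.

Heavy atoms from the SMILES: 12 C, 1 Cl, 1 N, 2 O.
Implicit hydrogens by atom environment:
  7 × C (aromatic): 1 H each → 7
  5 × C (aromatic): no H
  2 × O: 1 H each → 2
  1 × Cl: no H
  1 × N: 1 H
  Total hydrogens = 10.
Molecular formula: C12H10ClNO2

C12H10ClNO2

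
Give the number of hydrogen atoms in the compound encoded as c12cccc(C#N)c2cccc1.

Hydrogens are implicit in SMILES; fill each atom to its normal valence:
  7 × C (aromatic): 1 H each → 7
  3 × C (aromatic): no H
  1 × C: no H
  1 × N: no H
  Total hydrogens = 7.

7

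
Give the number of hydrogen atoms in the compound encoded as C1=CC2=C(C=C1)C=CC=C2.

Hydrogens are implicit in SMILES; fill each atom to its normal valence:
  8 × C (aromatic): 1 H each → 8
  2 × C (aromatic): no H
  Total hydrogens = 8.

8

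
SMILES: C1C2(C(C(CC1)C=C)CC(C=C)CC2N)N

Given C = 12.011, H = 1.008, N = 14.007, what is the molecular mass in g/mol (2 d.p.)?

Molecular formula: C14H24N2.
M = 14×12.011 + 24×1.008 + 2×14.007 = 220.36 g/mol.

220.36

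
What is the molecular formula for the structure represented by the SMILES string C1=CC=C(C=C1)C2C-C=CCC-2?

C12H14

Heavy atoms from the SMILES: 12 C.
Implicit hydrogens by atom environment:
  5 × C (aromatic): 1 H each → 5
  3 × C: 2 H each → 6
  3 × C: 1 H each → 3
  1 × C (aromatic): no H
  Total hydrogens = 14.
Molecular formula: C12H14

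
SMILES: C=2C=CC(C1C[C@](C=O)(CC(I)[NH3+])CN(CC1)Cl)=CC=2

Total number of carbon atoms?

The symbol for carbon appears 15 times in the SMILES. (Cl is a single chlorine, not C + l.)

15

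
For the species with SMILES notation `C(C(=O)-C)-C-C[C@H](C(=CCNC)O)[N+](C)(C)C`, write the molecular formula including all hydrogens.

C13H27N2O2+

Heavy atoms from the SMILES: 13 C, 2 N, 2 O.
Implicit hydrogens by atom environment:
  5 × C: 3 H each → 15
  4 × C: 2 H each → 8
  2 × C: 1 H each → 2
  2 × C: no H
  1 × N: 1 H
  1 × N (charge +1): no H
  1 × O: 1 H
  1 × O: no H
  Total hydrogens = 27.
Net charge +1.
Molecular formula: C13H27N2O2+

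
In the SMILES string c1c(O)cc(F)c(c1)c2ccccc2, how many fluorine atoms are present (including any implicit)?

1

The symbol for fluorine appears 1 time in the SMILES.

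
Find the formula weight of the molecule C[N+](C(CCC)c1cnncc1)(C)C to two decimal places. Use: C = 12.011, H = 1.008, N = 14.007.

194.30

Molecular formula: C11H20N3+.
M = 11×12.011 + 20×1.008 + 3×14.007 = 194.30 g/mol.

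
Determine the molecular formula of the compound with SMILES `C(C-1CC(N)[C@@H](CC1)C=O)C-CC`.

Heavy atoms from the SMILES: 11 C, 1 N, 1 O.
Implicit hydrogens by atom environment:
  6 × C: 2 H each → 12
  4 × C: 1 H each → 4
  1 × C: 3 H
  1 × N: 2 H
  1 × O: no H
  Total hydrogens = 21.
Molecular formula: C11H21NO

C11H21NO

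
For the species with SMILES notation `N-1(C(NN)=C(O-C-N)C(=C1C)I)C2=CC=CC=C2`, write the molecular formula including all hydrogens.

Heavy atoms from the SMILES: 12 C, 1 I, 4 N, 1 O.
Implicit hydrogens by atom environment:
  5 × C (aromatic): 1 H each → 5
  5 × C (aromatic): no H
  2 × N: 2 H each → 4
  1 × C: 3 H
  1 × C: 2 H
  1 × I: no H
  1 × N: 1 H
  1 × N (aromatic): no H
  1 × O: no H
  Total hydrogens = 15.
Molecular formula: C12H15IN4O

C12H15IN4O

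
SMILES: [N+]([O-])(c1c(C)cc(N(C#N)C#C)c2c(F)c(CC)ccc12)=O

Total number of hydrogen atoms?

12

Hydrogens are implicit in SMILES; fill each atom to its normal valence:
  7 × C (aromatic): no H
  3 × C (aromatic): 1 H each → 3
  2 × C: 3 H each → 6
  2 × C: no H
  2 × N: no H
  1 × C: 2 H
  1 × C: 1 H
  1 × F: no H
  1 × N (charge +1): no H
  1 × O: no H
  1 × O (charge -1): no H
  Total hydrogens = 12.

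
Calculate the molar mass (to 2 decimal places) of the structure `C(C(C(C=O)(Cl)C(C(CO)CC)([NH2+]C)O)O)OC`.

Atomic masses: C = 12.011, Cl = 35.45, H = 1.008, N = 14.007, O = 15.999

Molecular formula: C11H23ClNO5+.
M = 11×12.011 + 1×35.45 + 23×1.008 + 1×14.007 + 5×15.999 = 284.76 g/mol.

284.76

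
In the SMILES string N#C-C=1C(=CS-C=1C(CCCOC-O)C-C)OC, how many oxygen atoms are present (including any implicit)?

3

The symbol for oxygen appears 3 times in the SMILES.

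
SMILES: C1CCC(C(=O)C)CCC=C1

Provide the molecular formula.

C10H16O

Heavy atoms from the SMILES: 10 C, 1 O.
Implicit hydrogens by atom environment:
  5 × C: 2 H each → 10
  3 × C: 1 H each → 3
  1 × C: 3 H
  1 × C: no H
  1 × O: no H
  Total hydrogens = 16.
Molecular formula: C10H16O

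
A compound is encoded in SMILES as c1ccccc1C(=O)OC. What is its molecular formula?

Heavy atoms from the SMILES: 8 C, 2 O.
Implicit hydrogens by atom environment:
  5 × C (aromatic): 1 H each → 5
  2 × O: no H
  1 × C: 3 H
  1 × C (aromatic): no H
  1 × C: no H
  Total hydrogens = 8.
Molecular formula: C8H8O2

C8H8O2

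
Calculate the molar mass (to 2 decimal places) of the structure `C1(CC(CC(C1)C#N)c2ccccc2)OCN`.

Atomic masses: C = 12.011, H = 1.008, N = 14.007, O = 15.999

230.31

Molecular formula: C14H18N2O.
M = 14×12.011 + 18×1.008 + 2×14.007 + 1×15.999 = 230.31 g/mol.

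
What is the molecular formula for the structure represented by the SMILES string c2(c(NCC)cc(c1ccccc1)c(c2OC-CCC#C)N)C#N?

Heavy atoms from the SMILES: 20 C, 3 N, 1 O.
Implicit hydrogens by atom environment:
  6 × C (aromatic): 1 H each → 6
  6 × C (aromatic): no H
  4 × C: 2 H each → 8
  2 × C: no H
  1 × C: 3 H
  1 × C: 1 H
  1 × N: 2 H
  1 × N: 1 H
  1 × N: no H
  1 × O: no H
  Total hydrogens = 21.
Molecular formula: C20H21N3O

C20H21N3O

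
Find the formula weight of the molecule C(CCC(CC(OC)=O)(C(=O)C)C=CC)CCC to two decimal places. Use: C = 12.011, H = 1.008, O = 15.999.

Molecular formula: C15H26O3.
M = 15×12.011 + 26×1.008 + 3×15.999 = 254.37 g/mol.

254.37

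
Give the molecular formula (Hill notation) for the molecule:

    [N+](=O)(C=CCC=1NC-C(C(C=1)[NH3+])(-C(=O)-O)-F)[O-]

Heavy atoms from the SMILES: 9 C, 1 F, 3 N, 4 O.
Implicit hydrogens by atom environment:
  4 × C: 1 H each → 4
  3 × C: no H
  2 × C: 2 H each → 4
  2 × O: no H
  1 × F: no H
  1 × N (charge +1): 3 H
  1 × N: 1 H
  1 × N (charge +1): no H
  1 × O: 1 H
  1 × O (charge -1): no H
  Total hydrogens = 13.
Net charge +1.
Molecular formula: C9H13FN3O4+

C9H13FN3O4+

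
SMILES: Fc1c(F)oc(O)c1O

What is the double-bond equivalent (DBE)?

3

Molecular formula from the SMILES: C4H2F2O3.
DoU = (2C + 2 + N − H − X)/2 = (2·4 + 2 + 0 − 2 − 2)/2 = 6/2 = 3.
(Structurally: 1 ring(s) + 2 π bond(s) = 3.)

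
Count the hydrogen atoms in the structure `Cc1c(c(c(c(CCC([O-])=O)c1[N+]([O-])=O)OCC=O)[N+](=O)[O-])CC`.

15

Hydrogens are implicit in SMILES; fill each atom to its normal valence:
  6 × C (aromatic): no H
  5 × O: no H
  4 × C: 2 H each → 8
  3 × O (charge -1): no H
  2 × C: 3 H each → 6
  2 × N (charge +1): no H
  1 × C: 1 H
  1 × C: no H
  Total hydrogens = 15.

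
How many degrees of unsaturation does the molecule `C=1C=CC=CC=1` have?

4

Molecular formula from the SMILES: C6H6.
DoU = (2C + 2 + N − H − X)/2 = (2·6 + 2 + 0 − 6 − 0)/2 = 8/2 = 4.
(Structurally: 1 ring(s) + 3 π bond(s) = 4.)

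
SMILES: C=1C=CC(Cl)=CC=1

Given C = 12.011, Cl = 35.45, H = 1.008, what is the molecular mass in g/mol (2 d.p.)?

112.56

Molecular formula: C6H5Cl.
M = 6×12.011 + 1×35.45 + 5×1.008 = 112.56 g/mol.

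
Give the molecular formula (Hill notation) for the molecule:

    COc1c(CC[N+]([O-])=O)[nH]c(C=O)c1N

Heavy atoms from the SMILES: 8 C, 3 N, 4 O.
Implicit hydrogens by atom environment:
  4 × C (aromatic): no H
  3 × O: no H
  2 × C: 2 H each → 4
  1 × C: 3 H
  1 × C: 1 H
  1 × N: 2 H
  1 × N (aromatic): 1 H
  1 × N (charge +1): no H
  1 × O (charge -1): no H
  Total hydrogens = 11.
Molecular formula: C8H11N3O4

C8H11N3O4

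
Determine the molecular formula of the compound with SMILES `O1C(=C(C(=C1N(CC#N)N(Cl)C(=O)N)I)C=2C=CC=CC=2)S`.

C13H10ClIN4O2S

Heavy atoms from the SMILES: 13 C, 1 Cl, 1 I, 4 N, 2 O, 1 S.
Implicit hydrogens by atom environment:
  5 × C (aromatic): 1 H each → 5
  5 × C (aromatic): no H
  3 × N: no H
  2 × C: no H
  1 × C: 2 H
  1 × Cl: no H
  1 × I: no H
  1 × N: 2 H
  1 × O (aromatic): no H
  1 × O: no H
  1 × S: 1 H
  Total hydrogens = 10.
Molecular formula: C13H10ClIN4O2S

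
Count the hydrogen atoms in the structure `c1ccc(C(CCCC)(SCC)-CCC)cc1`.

26

Hydrogens are implicit in SMILES; fill each atom to its normal valence:
  6 × C: 2 H each → 12
  5 × C (aromatic): 1 H each → 5
  3 × C: 3 H each → 9
  1 × C: no H
  1 × C (aromatic): no H
  1 × S: no H
  Total hydrogens = 26.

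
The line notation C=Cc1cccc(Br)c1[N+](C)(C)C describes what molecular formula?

Heavy atoms from the SMILES: 1 Br, 11 C, 1 N.
Implicit hydrogens by atom environment:
  3 × C: 3 H each → 9
  3 × C (aromatic): 1 H each → 3
  3 × C (aromatic): no H
  1 × Br: no H
  1 × C: 2 H
  1 × C: 1 H
  1 × N (charge +1): no H
  Total hydrogens = 15.
Net charge +1.
Molecular formula: C11H15BrN+

C11H15BrN+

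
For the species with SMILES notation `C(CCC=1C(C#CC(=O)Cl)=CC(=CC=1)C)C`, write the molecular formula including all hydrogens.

Heavy atoms from the SMILES: 14 C, 1 Cl, 1 O.
Implicit hydrogens by atom environment:
  3 × C: 2 H each → 6
  3 × C (aromatic): 1 H each → 3
  3 × C (aromatic): no H
  3 × C: no H
  2 × C: 3 H each → 6
  1 × Cl: no H
  1 × O: no H
  Total hydrogens = 15.
Molecular formula: C14H15ClO

C14H15ClO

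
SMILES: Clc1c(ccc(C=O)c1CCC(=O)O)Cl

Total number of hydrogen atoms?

8

Hydrogens are implicit in SMILES; fill each atom to its normal valence:
  4 × C (aromatic): no H
  2 × C: 2 H each → 4
  2 × C (aromatic): 1 H each → 2
  2 × Cl: no H
  2 × O: no H
  1 × C: 1 H
  1 × C: no H
  1 × O: 1 H
  Total hydrogens = 8.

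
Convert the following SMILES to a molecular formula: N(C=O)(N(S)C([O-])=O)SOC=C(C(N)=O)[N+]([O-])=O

C5H5N4O7S2-

Heavy atoms from the SMILES: 5 C, 4 N, 7 O, 2 S.
Implicit hydrogens by atom environment:
  5 × O: no H
  3 × C: no H
  2 × C: 1 H each → 2
  2 × N: no H
  2 × O (charge -1): no H
  1 × N: 2 H
  1 × N (charge +1): no H
  1 × S: 1 H
  1 × S: no H
  Total hydrogens = 5.
Net charge -1.
Molecular formula: C5H5N4O7S2-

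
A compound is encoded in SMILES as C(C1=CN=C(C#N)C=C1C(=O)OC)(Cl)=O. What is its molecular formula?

C9H5ClN2O3

Heavy atoms from the SMILES: 9 C, 1 Cl, 2 N, 3 O.
Implicit hydrogens by atom environment:
  3 × C (aromatic): no H
  3 × C: no H
  3 × O: no H
  2 × C (aromatic): 1 H each → 2
  1 × C: 3 H
  1 × Cl: no H
  1 × N (aromatic): no H
  1 × N: no H
  Total hydrogens = 5.
Molecular formula: C9H5ClN2O3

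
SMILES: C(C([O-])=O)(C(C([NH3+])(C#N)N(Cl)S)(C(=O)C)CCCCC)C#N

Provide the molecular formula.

Heavy atoms from the SMILES: 13 C, 1 Cl, 4 N, 3 O, 1 S.
Implicit hydrogens by atom environment:
  6 × C: no H
  4 × C: 2 H each → 8
  3 × N: no H
  2 × C: 3 H each → 6
  2 × O: no H
  1 × C: 1 H
  1 × Cl: no H
  1 × N (charge +1): 3 H
  1 × O (charge -1): no H
  1 × S: 1 H
  Total hydrogens = 19.
Molecular formula: C13H19ClN4O3S

C13H19ClN4O3S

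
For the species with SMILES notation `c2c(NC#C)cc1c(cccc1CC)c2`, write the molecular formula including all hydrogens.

C14H13N

Heavy atoms from the SMILES: 14 C, 1 N.
Implicit hydrogens by atom environment:
  6 × C (aromatic): 1 H each → 6
  4 × C (aromatic): no H
  1 × C: 3 H
  1 × C: 2 H
  1 × C: 1 H
  1 × C: no H
  1 × N: 1 H
  Total hydrogens = 13.
Molecular formula: C14H13N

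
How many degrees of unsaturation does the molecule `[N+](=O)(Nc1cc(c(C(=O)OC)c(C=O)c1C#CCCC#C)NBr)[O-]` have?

Molecular formula from the SMILES: C15H12BrN3O5.
DoU = (2C + 2 + N − H − X)/2 = (2·15 + 2 + 3 − 12 − 1)/2 = 22/2 = 11.
(Structurally: 1 ring(s) + 10 π bond(s) = 11.)

11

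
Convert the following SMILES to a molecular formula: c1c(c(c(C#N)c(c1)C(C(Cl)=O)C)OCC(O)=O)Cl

Heavy atoms from the SMILES: 12 C, 2 Cl, 1 N, 4 O.
Implicit hydrogens by atom environment:
  4 × C (aromatic): no H
  3 × C: no H
  3 × O: no H
  2 × C (aromatic): 1 H each → 2
  2 × Cl: no H
  1 × C: 3 H
  1 × C: 2 H
  1 × C: 1 H
  1 × N: no H
  1 × O: 1 H
  Total hydrogens = 9.
Molecular formula: C12H9Cl2NO4

C12H9Cl2NO4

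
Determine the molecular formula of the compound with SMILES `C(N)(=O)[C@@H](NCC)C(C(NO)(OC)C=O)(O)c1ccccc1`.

Heavy atoms from the SMILES: 14 C, 3 N, 5 O.
Implicit hydrogens by atom environment:
  5 × C (aromatic): 1 H each → 5
  3 × C: no H
  3 × O: no H
  2 × C: 3 H each → 6
  2 × C: 1 H each → 2
  2 × N: 1 H each → 2
  2 × O: 1 H each → 2
  1 × C: 2 H
  1 × C (aromatic): no H
  1 × N: 2 H
  Total hydrogens = 21.
Molecular formula: C14H21N3O5

C14H21N3O5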